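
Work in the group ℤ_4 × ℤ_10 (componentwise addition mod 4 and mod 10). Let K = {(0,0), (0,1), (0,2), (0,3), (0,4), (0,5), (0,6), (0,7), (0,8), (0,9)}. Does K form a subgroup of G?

Yes

|K| = 10 divides |G| = 40, consistent with Lagrange.
K contains the identity, every element's inverse is in K, and K is closed under +: it is a subgroup.
In fact K = ⟨(0,1)⟩.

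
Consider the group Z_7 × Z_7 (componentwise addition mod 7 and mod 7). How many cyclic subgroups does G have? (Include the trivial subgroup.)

A cyclic subgroup of order d is generated by each of its φ(d) elements of order d, so the cyclic subgroups of order d number (#elements of order d)/φ(d).
Cyclic subgroups by order — order 1: 1; order 7: 8.
Total: 9.

9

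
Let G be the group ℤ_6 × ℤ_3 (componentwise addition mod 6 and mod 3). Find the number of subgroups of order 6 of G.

4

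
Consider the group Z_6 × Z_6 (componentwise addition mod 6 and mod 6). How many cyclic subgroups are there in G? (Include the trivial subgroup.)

20

Each element a generates a cyclic subgroup ⟨a⟩; distinct elements may generate the same one (a cyclic group of order d has φ(d) generators).
Cyclic subgroups by order — order 1: 1; order 2: 3; order 3: 4; order 6: 12.
Total: 20.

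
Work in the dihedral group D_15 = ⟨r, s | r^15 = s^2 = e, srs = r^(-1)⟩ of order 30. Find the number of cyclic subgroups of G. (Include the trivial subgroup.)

Group the elements of G by the cyclic subgroup they generate; each cyclic subgroup of order d accounts for φ(d) elements.
Cyclic subgroups by order — order 1: 1; order 2: 15; order 3: 1; order 5: 1; order 15: 1.
Total: 19.

19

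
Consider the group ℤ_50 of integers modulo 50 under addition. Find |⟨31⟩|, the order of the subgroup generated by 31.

50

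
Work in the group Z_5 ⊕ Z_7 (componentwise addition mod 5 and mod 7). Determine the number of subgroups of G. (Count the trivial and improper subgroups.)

|G| = 35, so by Lagrange every subgroup order divides 35. Divisors: 1, 5, 7, 35.
Subgroups by order — order 1: 1; order 5: 1; order 7: 1; order 35: 1.
Total: 1 + 1 + 1 + 1 = 4.

4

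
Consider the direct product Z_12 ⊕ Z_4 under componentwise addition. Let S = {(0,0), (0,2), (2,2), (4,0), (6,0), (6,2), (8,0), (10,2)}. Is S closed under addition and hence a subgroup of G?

No

Closure fails: (4,0) + (0,2) = (4,2) ∉ S. So S is not a subgroup.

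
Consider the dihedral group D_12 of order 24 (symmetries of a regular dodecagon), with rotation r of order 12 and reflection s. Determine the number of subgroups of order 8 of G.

3

|G| = 24 and 8 | 24, so subgroups of order 8 are possible by Lagrange.
The subgroups of order 8 are: {e, r^3, r^6, r^9, rs, r^4s, r^7s, r^10s}; {e, r^3, r^6, r^9, r^2s, r^5s, r^8s, r^11s}; {e, r^3, r^6, r^9, s, r^3s, r^6s, r^9s}.
So G has 3 subgroups of order 8.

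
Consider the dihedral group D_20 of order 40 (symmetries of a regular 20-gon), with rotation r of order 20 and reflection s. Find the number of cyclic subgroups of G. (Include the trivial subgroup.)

26

Each element a generates a cyclic subgroup ⟨a⟩; distinct elements may generate the same one (a cyclic group of order d has φ(d) generators).
Cyclic subgroups by order — order 1: 1; order 2: 21; order 4: 1; order 5: 1; order 10: 1; order 20: 1.
Total: 26.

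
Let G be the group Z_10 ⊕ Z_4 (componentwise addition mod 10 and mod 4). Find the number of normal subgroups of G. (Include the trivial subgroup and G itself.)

16

G is abelian, so every subgroup is normal.
G has 16 subgroups in total, hence 16 normal subgroups.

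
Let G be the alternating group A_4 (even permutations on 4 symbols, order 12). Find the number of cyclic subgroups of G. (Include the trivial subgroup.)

8

Group the elements of G by the cyclic subgroup they generate; each cyclic subgroup of order d accounts for φ(d) elements.
Cyclic subgroups by order — order 1: 1; order 2: 3; order 3: 4.
Total: 8.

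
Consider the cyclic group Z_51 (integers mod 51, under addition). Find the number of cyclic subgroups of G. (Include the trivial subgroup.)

4

A cyclic subgroup of order d is generated by each of its φ(d) elements of order d, so the cyclic subgroups of order d number (#elements of order d)/φ(d).
Cyclic subgroups by order — order 1: 1; order 3: 1; order 17: 1; order 51: 1.
Total: 4.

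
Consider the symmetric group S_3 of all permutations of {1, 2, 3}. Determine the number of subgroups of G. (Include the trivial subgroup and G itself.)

6

|G| = 6, so by Lagrange every subgroup order divides 6. Divisors: 1, 2, 3, 6.
Subgroups by order — order 1: 1; order 2: 3; order 3: 1; order 6: 1.
Total: 1 + 3 + 1 + 1 = 6.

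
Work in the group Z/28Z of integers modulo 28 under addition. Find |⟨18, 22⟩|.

|⟨18⟩| = 14 and |⟨22⟩| = 14, so |H| is a multiple of lcm(14, 14) = 14 and divides |G| = 28.
Closing under the operation: H = {0, 2, 4, 6, 8, 10, 12, 14, 16, 18, 20, 22, 24, 26}, so |H| = 14.

14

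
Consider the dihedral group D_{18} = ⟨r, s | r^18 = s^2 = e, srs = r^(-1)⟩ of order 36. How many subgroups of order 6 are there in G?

7

|G| = 36 and 6 | 36, so subgroups of order 6 are possible by Lagrange.
The subgroups of order 6 are: {e, r^6, r^12, r^4s, r^10s, r^16s}; {e, r^6, r^12, r^5s, r^11s, r^17s}; {e, r^6, r^12, s, r^6s, r^12s}; {e, r^6, r^12, rs, r^7s, r^13s}; … (7 in all).
So G has 7 subgroups of order 6.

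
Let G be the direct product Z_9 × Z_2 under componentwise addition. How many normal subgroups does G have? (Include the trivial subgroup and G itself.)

G is abelian, so every subgroup is normal.
G has 6 subgroups in total, hence 6 normal subgroups.

6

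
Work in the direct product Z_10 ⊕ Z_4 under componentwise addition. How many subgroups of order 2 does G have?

3

|G| = 40 and 2 | 40, so subgroups of order 2 are possible by Lagrange.
The subgroups of order 2 are: {(0,0), (0,2)}; {(0,0), (5,0)}; {(0,0), (5,2)}.
So G has 3 subgroups of order 2.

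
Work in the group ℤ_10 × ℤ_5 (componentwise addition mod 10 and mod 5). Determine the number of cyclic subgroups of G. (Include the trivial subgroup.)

14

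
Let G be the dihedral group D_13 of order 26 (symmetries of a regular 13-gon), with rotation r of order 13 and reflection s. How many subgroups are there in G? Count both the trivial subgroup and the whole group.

|G| = 26, so by Lagrange every subgroup order divides 26. Divisors: 1, 2, 13, 26.
Subgroups by order — order 1: 1; order 2: 13; order 13: 1; order 26: 1.
Total: 1 + 13 + 1 + 1 = 16.

16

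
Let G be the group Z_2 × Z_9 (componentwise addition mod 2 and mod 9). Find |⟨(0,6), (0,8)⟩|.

9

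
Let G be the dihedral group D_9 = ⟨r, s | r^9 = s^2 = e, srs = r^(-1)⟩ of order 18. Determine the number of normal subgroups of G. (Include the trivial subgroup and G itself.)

G has 16 subgroups. Checking conjugation-invariance by order — order 1: 1/1 normal; order 2: 0/9 normal; order 3: 1/1 normal; order 6: 0/3 normal; order 9: 1/1 normal; order 18: 1/1 normal.
Total normal subgroups: 4.

4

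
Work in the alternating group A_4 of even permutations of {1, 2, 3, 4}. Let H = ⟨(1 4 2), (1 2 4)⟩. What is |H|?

|⟨(1 4 2)⟩| = 3 and |⟨(1 2 4)⟩| = 3, so |H| is a multiple of lcm(3, 3) = 3 and divides |G| = 12.
Closing under the operation: H = {e, (1 2 4), (1 4 2)}, so |H| = 3.

3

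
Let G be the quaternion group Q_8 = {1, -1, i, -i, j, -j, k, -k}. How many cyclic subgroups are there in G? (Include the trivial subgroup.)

Group the elements of G by the cyclic subgroup they generate; each cyclic subgroup of order d accounts for φ(d) elements.
Cyclic subgroups by order — order 1: 1; order 2: 1; order 4: 3.
Total: 5.

5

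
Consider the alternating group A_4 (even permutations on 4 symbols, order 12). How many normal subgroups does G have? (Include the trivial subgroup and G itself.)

3

G has 10 subgroups. Checking conjugation-invariance by order — order 1: 1/1 normal; order 2: 0/3 normal; order 3: 0/4 normal; order 4: 1/1 normal; order 12: 1/1 normal.
Total normal subgroups: 3.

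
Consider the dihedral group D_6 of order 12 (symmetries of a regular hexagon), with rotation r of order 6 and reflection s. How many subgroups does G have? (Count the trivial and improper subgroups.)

|G| = 12, so by Lagrange every subgroup order divides 12. Divisors: 1, 2, 3, 4, 6, 12.
Subgroups by order — order 1: 1; order 2: 7; order 3: 1; order 4: 3; order 6: 3; order 12: 1.
Total: 1 + 7 + 1 + 3 + 3 + 1 = 16.

16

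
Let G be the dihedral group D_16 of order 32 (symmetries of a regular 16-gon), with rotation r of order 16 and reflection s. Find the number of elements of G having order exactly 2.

Enumerating element orders in G gives 17 elements of order 2.

17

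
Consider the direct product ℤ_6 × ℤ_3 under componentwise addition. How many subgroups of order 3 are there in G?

4

|G| = 18 and 3 | 18, so subgroups of order 3 are possible by Lagrange.
The subgroups of order 3 are: {(0,0), (0,1), (0,2)}; {(0,0), (2,0), (4,0)}; {(0,0), (2,1), (4,2)}; {(0,0), (2,2), (4,1)}.
So G has 4 subgroups of order 3.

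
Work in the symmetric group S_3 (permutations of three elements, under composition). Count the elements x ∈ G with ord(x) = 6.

0

No element of G has order 6 (even though 6 | 6).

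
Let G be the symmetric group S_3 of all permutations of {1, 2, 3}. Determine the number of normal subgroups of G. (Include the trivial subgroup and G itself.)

3

G has 6 subgroups. Checking conjugation-invariance by order — order 1: 1/1 normal; order 2: 0/3 normal; order 3: 1/1 normal; order 6: 1/1 normal.
Total normal subgroups: 3.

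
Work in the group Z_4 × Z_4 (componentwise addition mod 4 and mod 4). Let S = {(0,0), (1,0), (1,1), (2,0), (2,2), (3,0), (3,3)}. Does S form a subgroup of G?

No

|S| = 7 does not divide |G| = 16, so by Lagrange S is not a subgroup.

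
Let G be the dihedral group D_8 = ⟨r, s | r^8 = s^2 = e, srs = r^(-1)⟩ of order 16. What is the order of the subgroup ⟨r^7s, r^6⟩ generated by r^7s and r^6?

8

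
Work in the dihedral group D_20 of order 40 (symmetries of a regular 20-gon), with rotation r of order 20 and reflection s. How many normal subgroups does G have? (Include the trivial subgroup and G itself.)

G has 48 subgroups. Checking conjugation-invariance by order — order 1: 1/1 normal; order 2: 1/21 normal; order 4: 1/11 normal; order 5: 1/1 normal; order 8: 0/5 normal; order 10: 1/5 normal; order 20: 3/3 normal; order 40: 1/1 normal.
Total normal subgroups: 9.

9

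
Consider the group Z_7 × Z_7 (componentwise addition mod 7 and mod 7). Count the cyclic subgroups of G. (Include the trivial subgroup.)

A cyclic subgroup of order d is generated by each of its φ(d) elements of order d, so the cyclic subgroups of order d number (#elements of order d)/φ(d).
Cyclic subgroups by order — order 1: 1; order 7: 8.
Total: 9.

9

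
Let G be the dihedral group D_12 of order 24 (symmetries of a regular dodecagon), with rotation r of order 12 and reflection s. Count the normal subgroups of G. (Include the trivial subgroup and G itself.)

9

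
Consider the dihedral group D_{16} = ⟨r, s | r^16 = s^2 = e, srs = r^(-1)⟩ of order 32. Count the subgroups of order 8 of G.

5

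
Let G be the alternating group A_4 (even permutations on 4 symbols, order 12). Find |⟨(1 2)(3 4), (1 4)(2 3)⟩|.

|⟨(1 2)(3 4)⟩| = 2 and |⟨(1 4)(2 3)⟩| = 2, so |H| is a multiple of lcm(2, 2) = 2 and divides |G| = 12.
Closing under the operation: H = {e, (1 2)(3 4), (1 3)(2 4), (1 4)(2 3)}, so |H| = 4.

4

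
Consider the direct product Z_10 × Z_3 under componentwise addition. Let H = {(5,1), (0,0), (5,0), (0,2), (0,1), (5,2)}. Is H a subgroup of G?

|H| = 6 divides |G| = 30, consistent with Lagrange.
H contains the identity, every element's inverse is in H, and H is closed under +: it is a subgroup.
In fact H = ⟨(5,1)⟩.

Yes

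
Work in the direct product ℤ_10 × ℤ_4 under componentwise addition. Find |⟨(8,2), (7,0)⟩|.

20

|⟨(8,2)⟩| = 10 and |⟨(7,0)⟩| = 10, so |H| is a multiple of lcm(10, 10) = 10 and divides |G| = 40.
Closing under the operation: H = {(0,0), (0,2), (1,0), (1,2), (2,0), (2,2), (3,0), (3,2), (4,0), (4,2), (5,0), (5,2), (6,0), (6,2), (7,0), (7,2), (8,0), (8,2), (9,0), (9,2)}, so |H| = 20.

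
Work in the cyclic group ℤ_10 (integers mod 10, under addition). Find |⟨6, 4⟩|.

|⟨6⟩| = 5 and |⟨4⟩| = 5, so |H| is a multiple of lcm(5, 5) = 5 and divides |G| = 10.
Closing under the operation: H = {0, 2, 4, 6, 8}, so |H| = 5.

5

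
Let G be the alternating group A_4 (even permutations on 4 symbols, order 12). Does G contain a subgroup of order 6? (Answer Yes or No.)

No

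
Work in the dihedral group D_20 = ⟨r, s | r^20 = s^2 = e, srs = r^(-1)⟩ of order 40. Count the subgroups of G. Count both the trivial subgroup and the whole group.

48

|G| = 40, so by Lagrange every subgroup order divides 40. Divisors: 1, 2, 4, 5, 8, 10, 20, 40.
Subgroups by order — order 1: 1; order 2: 21; order 4: 11; order 5: 1; order 8: 5; order 10: 5; order 20: 3; order 40: 1.
Total: 1 + 21 + 11 + 1 + 5 + 5 + 3 + 1 = 48.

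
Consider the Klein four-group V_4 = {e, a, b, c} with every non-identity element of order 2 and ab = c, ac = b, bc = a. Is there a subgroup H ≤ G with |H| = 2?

2 | 4. A subgroup of order 2 is {e, a}.

Yes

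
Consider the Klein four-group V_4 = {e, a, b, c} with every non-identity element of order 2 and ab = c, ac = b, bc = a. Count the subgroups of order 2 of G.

3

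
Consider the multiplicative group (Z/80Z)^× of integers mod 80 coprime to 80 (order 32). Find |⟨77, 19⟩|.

16

|⟨77⟩| = 4 and |⟨19⟩| = 4, so |H| is a multiple of lcm(4, 4) = 4 and divides |G| = 32.
Closing under the operation: H = {1, 7, 9, 11, 13, 19, 23, 37, 41, 47, 49, 51, 53, 59, 63, 77}, so |H| = 16.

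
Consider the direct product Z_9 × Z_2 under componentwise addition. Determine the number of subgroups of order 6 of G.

1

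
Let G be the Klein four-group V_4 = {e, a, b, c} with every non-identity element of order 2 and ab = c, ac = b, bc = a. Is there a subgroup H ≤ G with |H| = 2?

Yes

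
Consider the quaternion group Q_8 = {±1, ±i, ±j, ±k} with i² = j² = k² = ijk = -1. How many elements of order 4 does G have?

The elements of order 4 are: i, -i, j, -j, k, -k.
That's 6.

6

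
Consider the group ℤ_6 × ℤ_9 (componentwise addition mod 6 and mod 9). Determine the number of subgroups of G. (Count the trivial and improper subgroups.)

|G| = 54, so by Lagrange every subgroup order divides 54. Divisors: 1, 2, 3, 6, 9, 18, 27, 54.
Subgroups by order — order 1: 1; order 2: 1; order 3: 4; order 6: 4; order 9: 4; order 18: 4; order 27: 1; order 54: 1.
Total: 1 + 1 + 4 + 4 + 4 + 4 + 1 + 1 = 20.

20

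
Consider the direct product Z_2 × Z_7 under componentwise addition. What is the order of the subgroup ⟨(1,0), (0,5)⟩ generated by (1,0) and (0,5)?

|⟨(1,0)⟩| = 2 and |⟨(0,5)⟩| = 7, so |H| is a multiple of lcm(2, 7) = 14 and divides |G| = 14.
Closing {(1,0), (0,5)} under the group operation gives all of G, so |H| = 14.

14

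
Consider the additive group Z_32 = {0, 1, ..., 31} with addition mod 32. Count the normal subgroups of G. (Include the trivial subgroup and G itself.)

G is abelian, so every subgroup is normal.
G has 6 subgroups in total, hence 6 normal subgroups.

6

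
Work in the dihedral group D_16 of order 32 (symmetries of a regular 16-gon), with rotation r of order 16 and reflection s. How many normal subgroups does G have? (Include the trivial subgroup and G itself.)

8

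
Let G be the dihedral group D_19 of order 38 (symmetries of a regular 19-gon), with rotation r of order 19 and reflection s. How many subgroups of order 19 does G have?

|G| = 38 and 19 | 38, so subgroups of order 19 are possible by Lagrange.
The subgroups of order 19 are: {e, r, r^2, r^3, r^4, r^5, r^6, r^7, r^8, r^9, r^10, r^11, r^12, r^13, r^14, r^15, r^16, r^17, r^18}.
So G has 1 subgroup of order 19.

1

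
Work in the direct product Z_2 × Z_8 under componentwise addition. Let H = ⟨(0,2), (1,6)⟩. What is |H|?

|⟨(0,2)⟩| = 4 and |⟨(1,6)⟩| = 4, so |H| is a multiple of lcm(4, 4) = 4 and divides |G| = 16.
Closing under the operation: H = {(0,0), (0,2), (0,4), (0,6), (1,0), (1,2), (1,4), (1,6)}, so |H| = 8.

8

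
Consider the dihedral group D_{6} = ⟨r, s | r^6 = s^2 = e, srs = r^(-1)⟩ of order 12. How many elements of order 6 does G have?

2

The elements of order 6 are: r, r^5.
That's 2.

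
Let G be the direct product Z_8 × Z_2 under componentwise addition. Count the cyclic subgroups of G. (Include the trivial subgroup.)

8

Group the elements of G by the cyclic subgroup they generate; each cyclic subgroup of order d accounts for φ(d) elements.
Cyclic subgroups by order — order 1: 1; order 2: 3; order 4: 2; order 8: 2.
Total: 8.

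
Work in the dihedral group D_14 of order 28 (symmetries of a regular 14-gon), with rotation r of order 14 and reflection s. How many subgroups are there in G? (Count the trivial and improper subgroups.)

|G| = 28, so by Lagrange every subgroup order divides 28. Divisors: 1, 2, 4, 7, 14, 28.
Subgroups by order — order 1: 1; order 2: 15; order 4: 7; order 7: 1; order 14: 3; order 28: 1.
Total: 1 + 15 + 7 + 1 + 3 + 1 = 28.

28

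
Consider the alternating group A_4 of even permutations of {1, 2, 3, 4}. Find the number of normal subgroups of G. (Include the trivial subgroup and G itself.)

3

G has 10 subgroups. Checking conjugation-invariance by order — order 1: 1/1 normal; order 2: 0/3 normal; order 3: 0/4 normal; order 4: 1/1 normal; order 12: 1/1 normal.
Total normal subgroups: 3.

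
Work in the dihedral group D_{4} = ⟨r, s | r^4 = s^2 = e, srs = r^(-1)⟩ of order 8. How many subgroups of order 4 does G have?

3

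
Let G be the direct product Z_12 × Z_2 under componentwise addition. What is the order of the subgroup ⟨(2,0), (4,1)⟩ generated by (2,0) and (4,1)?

12

|⟨(2,0)⟩| = 6 and |⟨(4,1)⟩| = 6, so |H| is a multiple of lcm(6, 6) = 6 and divides |G| = 24.
Closing under the operation: H = {(0,0), (0,1), (2,0), (2,1), (4,0), (4,1), (6,0), (6,1), (8,0), (8,1), (10,0), (10,1)}, so |H| = 12.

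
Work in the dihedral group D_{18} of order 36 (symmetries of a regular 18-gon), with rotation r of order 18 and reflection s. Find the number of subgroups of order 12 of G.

3

|G| = 36 and 12 | 36, so subgroups of order 12 are possible by Lagrange.
The subgroups of order 12 are: {e, r^3, r^6, r^9, r^12, r^15, rs, r^4s, r^7s, r^10s, r^13s, r^16s}; {e, r^3, r^6, r^9, r^12, r^15, r^2s, r^5s, r^8s, r^11s, r^14s, r^17s}; {e, r^3, r^6, r^9, r^12, r^15, s, r^3s, r^6s, r^9s, r^12s, r^15s}.
So G has 3 subgroups of order 12.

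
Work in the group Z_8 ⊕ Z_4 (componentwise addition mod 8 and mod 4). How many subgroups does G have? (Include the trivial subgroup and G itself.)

|G| = 32, so by Lagrange every subgroup order divides 32. Divisors: 1, 2, 4, 8, 16, 32.
Subgroups by order — order 1: 1; order 2: 3; order 4: 7; order 8: 7; order 16: 3; order 32: 1.
Total: 1 + 3 + 7 + 7 + 3 + 1 = 22.

22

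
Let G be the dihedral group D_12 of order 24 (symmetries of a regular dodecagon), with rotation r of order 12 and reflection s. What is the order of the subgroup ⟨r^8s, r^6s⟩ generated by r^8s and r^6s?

12

|⟨r^8s⟩| = 2 and |⟨r^6s⟩| = 2, so |H| is a multiple of lcm(2, 2) = 2 and divides |G| = 24.
Closing under the operation: H = {e, r^2, r^4, r^6, r^8, r^10, s, r^2s, r^4s, r^6s, r^8s, r^10s}, so |H| = 12.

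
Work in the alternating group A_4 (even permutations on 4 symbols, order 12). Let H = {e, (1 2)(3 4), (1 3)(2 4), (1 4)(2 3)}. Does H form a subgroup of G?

|H| = 4 divides |G| = 12, consistent with Lagrange.
H contains the identity, every element's inverse is in H, and H is closed under ∘: it is a subgroup.

Yes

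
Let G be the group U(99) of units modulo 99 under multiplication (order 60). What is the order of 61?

30

Compute successive powers of 61 mod 99: 61, 58, 73, 97, 76, 82, 52, 4, …; 61^30 ≡ 1 (mod 99).
So |⟨61⟩| = 30.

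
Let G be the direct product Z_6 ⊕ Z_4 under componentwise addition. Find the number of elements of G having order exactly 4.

4

An element (a,b) has order lcm(ord(a), ord(b)); count pairs with lcm equal to 4.
Enumerating gives 4 such elements.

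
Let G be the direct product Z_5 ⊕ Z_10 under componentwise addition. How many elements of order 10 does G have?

24

An element (a,b) has order lcm(ord(a), ord(b)); count pairs with lcm equal to 10.
Enumerating gives 24 such elements.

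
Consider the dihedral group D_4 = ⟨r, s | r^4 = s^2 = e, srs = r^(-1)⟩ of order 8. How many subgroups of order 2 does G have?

|G| = 8 and 2 | 8, so subgroups of order 2 are possible by Lagrange.
The subgroups of order 2 are: {e, r^2}; {e, r^2s}; {e, r^3s}; {e, rs}; … (5 in all).
So G has 5 subgroups of order 2.

5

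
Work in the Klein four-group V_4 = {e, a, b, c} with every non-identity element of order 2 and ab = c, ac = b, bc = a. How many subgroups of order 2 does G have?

|G| = 4 and 2 | 4, so subgroups of order 2 are possible by Lagrange.
The subgroups of order 2 are: {e, a}; {e, b}; {e, c}.
So G has 3 subgroups of order 2.

3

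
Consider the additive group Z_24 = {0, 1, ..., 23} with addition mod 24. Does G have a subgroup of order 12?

Yes

12 | 24. A subgroup of order 12 is {0, 2, 4, 6, 8, 10, 12, 14, 16, 18, 20, 22}.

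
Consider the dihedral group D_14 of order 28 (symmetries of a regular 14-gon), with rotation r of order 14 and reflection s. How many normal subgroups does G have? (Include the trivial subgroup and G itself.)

7

G has 28 subgroups. Checking conjugation-invariance by order — order 1: 1/1 normal; order 2: 1/15 normal; order 4: 0/7 normal; order 7: 1/1 normal; order 14: 3/3 normal; order 28: 1/1 normal.
Total normal subgroups: 7.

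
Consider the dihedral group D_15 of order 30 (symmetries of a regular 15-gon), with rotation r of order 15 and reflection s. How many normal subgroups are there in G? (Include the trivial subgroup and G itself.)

5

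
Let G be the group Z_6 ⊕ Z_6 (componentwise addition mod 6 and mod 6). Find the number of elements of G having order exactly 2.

An element (a,b) has order lcm(ord(a), ord(b)); count pairs with lcm equal to 2.
Enumerating gives 3 such elements.

3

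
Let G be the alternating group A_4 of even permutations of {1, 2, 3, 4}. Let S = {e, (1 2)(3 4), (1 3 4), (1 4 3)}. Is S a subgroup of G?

No

Closure fails: (1 4 3) ∘ (1 2)(3 4) = (1 2 4) ∉ S. So S is not a subgroup.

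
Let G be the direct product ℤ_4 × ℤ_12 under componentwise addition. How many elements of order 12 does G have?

24

An element (a,b) has order lcm(ord(a), ord(b)); count pairs with lcm equal to 12.
Enumerating gives 24 such elements.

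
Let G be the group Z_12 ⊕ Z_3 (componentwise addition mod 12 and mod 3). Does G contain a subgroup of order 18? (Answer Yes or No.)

Yes

18 | 36. A subgroup of order 18 is {(0,0), (0,1), (0,2), (2,0), (2,1), (2,2), (4,0), (4,1), (4,2), (6,0), (6,1), (6,2), (8,0), (8,1), (8,2), (10,0), (10,1), (10,2)}.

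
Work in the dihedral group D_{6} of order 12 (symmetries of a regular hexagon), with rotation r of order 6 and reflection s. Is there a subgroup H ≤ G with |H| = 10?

No

10 does not divide |G| = 12, so by Lagrange no subgroup of order 10 exists.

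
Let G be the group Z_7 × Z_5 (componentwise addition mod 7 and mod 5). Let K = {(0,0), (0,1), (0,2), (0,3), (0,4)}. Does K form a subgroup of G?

|K| = 5 divides |G| = 35, consistent with Lagrange.
K contains the identity, every element's inverse is in K, and K is closed under +: it is a subgroup.
In fact K = ⟨(0,1)⟩.

Yes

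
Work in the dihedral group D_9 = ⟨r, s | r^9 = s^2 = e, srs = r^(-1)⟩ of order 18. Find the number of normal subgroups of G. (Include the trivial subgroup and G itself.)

G has 16 subgroups. Checking conjugation-invariance by order — order 1: 1/1 normal; order 2: 0/9 normal; order 3: 1/1 normal; order 6: 0/3 normal; order 9: 1/1 normal; order 18: 1/1 normal.
Total normal subgroups: 4.

4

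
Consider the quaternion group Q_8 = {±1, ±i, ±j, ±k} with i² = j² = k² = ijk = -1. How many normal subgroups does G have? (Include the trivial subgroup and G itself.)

6

G has 6 subgroups. Checking conjugation-invariance by order — order 1: 1/1 normal; order 2: 1/1 normal; order 4: 3/3 normal; order 8: 1/1 normal.
Total normal subgroups: 6.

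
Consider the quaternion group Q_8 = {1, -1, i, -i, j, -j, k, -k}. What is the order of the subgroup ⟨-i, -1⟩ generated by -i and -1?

4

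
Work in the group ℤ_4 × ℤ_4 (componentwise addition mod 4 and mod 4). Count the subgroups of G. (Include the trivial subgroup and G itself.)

15

|G| = 16, so by Lagrange every subgroup order divides 16. Divisors: 1, 2, 4, 8, 16.
Subgroups by order — order 1: 1; order 2: 3; order 4: 7; order 8: 3; order 16: 1.
Total: 1 + 3 + 7 + 3 + 1 = 15.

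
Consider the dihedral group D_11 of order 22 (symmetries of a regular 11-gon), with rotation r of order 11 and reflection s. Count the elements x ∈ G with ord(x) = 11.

Enumerating element orders in G gives 10 elements of order 11.

10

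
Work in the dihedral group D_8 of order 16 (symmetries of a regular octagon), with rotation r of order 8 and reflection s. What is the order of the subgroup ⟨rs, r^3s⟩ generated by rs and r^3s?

|⟨rs⟩| = 2 and |⟨r^3s⟩| = 2, so |H| is a multiple of lcm(2, 2) = 2 and divides |G| = 16.
Closing under the operation: H = {e, r^2, r^4, r^6, rs, r^3s, r^5s, r^7s}, so |H| = 8.

8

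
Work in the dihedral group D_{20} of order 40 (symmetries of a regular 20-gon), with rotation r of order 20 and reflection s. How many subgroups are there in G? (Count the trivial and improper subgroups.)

48

|G| = 40, so by Lagrange every subgroup order divides 40. Divisors: 1, 2, 4, 5, 8, 10, 20, 40.
Subgroups by order — order 1: 1; order 2: 21; order 4: 11; order 5: 1; order 8: 5; order 10: 5; order 20: 3; order 40: 1.
Total: 1 + 21 + 11 + 1 + 5 + 5 + 3 + 1 = 48.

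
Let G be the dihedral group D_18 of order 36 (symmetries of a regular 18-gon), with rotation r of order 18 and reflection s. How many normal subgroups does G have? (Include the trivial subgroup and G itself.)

9

G has 45 subgroups. Checking conjugation-invariance by order — order 1: 1/1 normal; order 2: 1/19 normal; order 3: 1/1 normal; order 4: 0/9 normal; order 6: 1/7 normal; order 9: 1/1 normal; order 12: 0/3 normal; order 18: 3/3 normal; order 36: 1/1 normal.
Total normal subgroups: 9.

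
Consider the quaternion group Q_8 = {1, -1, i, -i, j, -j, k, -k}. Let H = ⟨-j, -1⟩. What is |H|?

|⟨-j⟩| = 4 and |⟨-1⟩| = 2, so |H| is a multiple of lcm(4, 2) = 4 and divides |G| = 8.
Closing under the operation: H = {1, -1, j, -j}, so |H| = 4.

4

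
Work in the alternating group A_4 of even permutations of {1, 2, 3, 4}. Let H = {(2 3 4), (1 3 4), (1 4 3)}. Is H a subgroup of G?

No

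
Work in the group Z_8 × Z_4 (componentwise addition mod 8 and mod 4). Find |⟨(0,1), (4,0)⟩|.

8

|⟨(0,1)⟩| = 4 and |⟨(4,0)⟩| = 2, so |H| is a multiple of lcm(4, 2) = 4 and divides |G| = 32.
Closing under the operation: H = {(0,0), (0,1), (0,2), (0,3), (4,0), (4,1), (4,2), (4,3)}, so |H| = 8.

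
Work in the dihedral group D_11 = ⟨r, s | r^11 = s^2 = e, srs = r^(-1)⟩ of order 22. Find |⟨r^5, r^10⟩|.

|⟨r^5⟩| = 11 and |⟨r^10⟩| = 11, so |H| is a multiple of lcm(11, 11) = 11 and divides |G| = 22.
Closing under the operation: H = {e, r, r^2, r^3, r^4, r^5, r^6, r^7, r^8, r^9, r^10}, so |H| = 11.

11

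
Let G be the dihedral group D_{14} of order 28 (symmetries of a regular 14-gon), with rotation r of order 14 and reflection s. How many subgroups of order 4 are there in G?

|G| = 28 and 4 | 28, so subgroups of order 4 are possible by Lagrange.
The subgroups of order 4 are: {e, r^7, r^3s, r^10s}; {e, r^7, r^4s, r^11s}; {e, r^7, r^5s, r^12s}; {e, r^7, r^6s, r^13s}; … (7 in all).
So G has 7 subgroups of order 4.

7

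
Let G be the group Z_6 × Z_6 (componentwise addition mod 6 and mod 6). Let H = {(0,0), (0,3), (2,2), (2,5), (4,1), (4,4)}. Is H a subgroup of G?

Yes

|H| = 6 divides |G| = 36, consistent with Lagrange.
H contains the identity, every element's inverse is in H, and H is closed under +: it is a subgroup.
In fact H = ⟨(2,5)⟩.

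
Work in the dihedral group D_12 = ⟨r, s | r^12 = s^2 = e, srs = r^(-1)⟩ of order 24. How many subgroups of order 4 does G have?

|G| = 24 and 4 | 24, so subgroups of order 4 are possible by Lagrange.
The subgroups of order 4 are: {e, r^6, r^4s, r^10s}; {e, r^6, r^5s, r^11s}; {e, r^6, r^2s, r^8s}; {e, r^3, r^6, r^9}; … (7 in all).
So G has 7 subgroups of order 4.

7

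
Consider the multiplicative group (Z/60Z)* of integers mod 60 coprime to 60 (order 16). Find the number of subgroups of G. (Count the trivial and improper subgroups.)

27

|G| = 16, so by Lagrange every subgroup order divides 16. Divisors: 1, 2, 4, 8, 16.
Subgroups by order — order 1: 1; order 2: 7; order 4: 11; order 8: 7; order 16: 1.
Total: 1 + 7 + 11 + 7 + 1 = 27.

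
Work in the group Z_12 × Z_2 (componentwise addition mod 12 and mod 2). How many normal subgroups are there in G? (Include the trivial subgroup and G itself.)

16

G is abelian, so every subgroup is normal.
G has 16 subgroups in total, hence 16 normal subgroups.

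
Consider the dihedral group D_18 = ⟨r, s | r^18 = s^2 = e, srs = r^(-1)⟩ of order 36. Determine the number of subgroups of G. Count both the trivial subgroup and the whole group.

|G| = 36, so by Lagrange every subgroup order divides 36. Divisors: 1, 2, 3, 4, 6, 9, 12, 18, 36.
Subgroups by order — order 1: 1; order 2: 19; order 3: 1; order 4: 9; order 6: 7; order 9: 1; order 12: 3; order 18: 3; order 36: 1.
Total: 1 + 19 + 1 + 9 + 7 + 1 + 3 + 3 + 1 = 45.

45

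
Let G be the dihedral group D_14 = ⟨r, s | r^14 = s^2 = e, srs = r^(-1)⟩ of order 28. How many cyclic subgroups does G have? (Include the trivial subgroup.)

18

Each element a generates a cyclic subgroup ⟨a⟩; distinct elements may generate the same one (a cyclic group of order d has φ(d) generators).
Cyclic subgroups by order — order 1: 1; order 2: 15; order 7: 1; order 14: 1.
Total: 18.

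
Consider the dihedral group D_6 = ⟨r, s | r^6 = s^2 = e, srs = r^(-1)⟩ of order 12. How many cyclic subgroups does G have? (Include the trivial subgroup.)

A cyclic subgroup of order d is generated by each of its φ(d) elements of order d, so the cyclic subgroups of order d number (#elements of order d)/φ(d).
Cyclic subgroups by order — order 1: 1; order 2: 7; order 3: 1; order 6: 1.
Total: 10.

10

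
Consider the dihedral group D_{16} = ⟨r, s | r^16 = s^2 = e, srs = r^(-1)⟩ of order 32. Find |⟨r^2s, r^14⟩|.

|⟨r^2s⟩| = 2 and |⟨r^14⟩| = 8, so |H| is a multiple of lcm(2, 8) = 8 and divides |G| = 32.
Closing under the operation: H = {e, r^2, r^4, r^6, r^8, r^10, r^12, r^14, s, r^2s, r^4s, r^6s, r^8s, r^10s, r^12s, r^14s}, so |H| = 16.

16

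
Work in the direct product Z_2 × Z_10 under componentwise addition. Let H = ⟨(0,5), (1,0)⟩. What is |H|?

4

|⟨(0,5)⟩| = 2 and |⟨(1,0)⟩| = 2, so |H| is a multiple of lcm(2, 2) = 2 and divides |G| = 20.
Closing under the operation: H = {(0,0), (0,5), (1,0), (1,5)}, so |H| = 4.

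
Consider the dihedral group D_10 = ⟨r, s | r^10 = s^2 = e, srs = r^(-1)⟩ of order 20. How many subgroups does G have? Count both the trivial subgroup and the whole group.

|G| = 20, so by Lagrange every subgroup order divides 20. Divisors: 1, 2, 4, 5, 10, 20.
Subgroups by order — order 1: 1; order 2: 11; order 4: 5; order 5: 1; order 10: 3; order 20: 1.
Total: 1 + 11 + 5 + 1 + 3 + 1 = 22.

22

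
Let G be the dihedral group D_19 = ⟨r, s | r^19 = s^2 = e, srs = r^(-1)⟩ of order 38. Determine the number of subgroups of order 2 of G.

|G| = 38 and 2 | 38, so subgroups of order 2 are possible by Lagrange.
The subgroups of order 2 are: {e, r^10s}; {e, r^11s}; {e, r^12s}; {e, r^13s}; … (19 in all).
So G has 19 subgroups of order 2.

19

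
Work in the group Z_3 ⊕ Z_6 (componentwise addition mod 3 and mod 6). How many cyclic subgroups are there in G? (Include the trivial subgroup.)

A cyclic subgroup of order d is generated by each of its φ(d) elements of order d, so the cyclic subgroups of order d number (#elements of order d)/φ(d).
Cyclic subgroups by order — order 1: 1; order 2: 1; order 3: 4; order 6: 4.
Total: 10.

10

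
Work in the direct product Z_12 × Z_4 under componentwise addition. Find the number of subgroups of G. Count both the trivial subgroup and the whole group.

30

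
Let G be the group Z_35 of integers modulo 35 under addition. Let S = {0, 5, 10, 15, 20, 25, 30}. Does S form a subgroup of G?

|S| = 7 divides |G| = 35, consistent with Lagrange.
S contains the identity, every element's inverse is in S, and S is closed under +: it is a subgroup.
In fact S = ⟨20⟩.

Yes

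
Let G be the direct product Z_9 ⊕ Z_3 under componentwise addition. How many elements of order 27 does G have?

An element (a,b) has order lcm(ord(a), ord(b)); count pairs with lcm equal to 27.
Enumerating gives 0 such elements.

0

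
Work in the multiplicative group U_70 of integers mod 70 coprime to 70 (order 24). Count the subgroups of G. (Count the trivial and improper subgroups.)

|G| = 24, so by Lagrange every subgroup order divides 24. Divisors: 1, 2, 3, 4, 6, 8, 12, 24.
Subgroups by order — order 1: 1; order 2: 3; order 3: 1; order 4: 3; order 6: 3; order 8: 1; order 12: 3; order 24: 1.
Total: 1 + 3 + 1 + 3 + 3 + 1 + 3 + 1 = 16.

16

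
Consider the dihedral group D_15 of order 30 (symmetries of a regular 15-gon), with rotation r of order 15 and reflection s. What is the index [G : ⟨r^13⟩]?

|⟨r^13⟩| = 15 and |G| = 30.
By Lagrange, [G : H] = |G|/|H| = 30/15 = 2.

2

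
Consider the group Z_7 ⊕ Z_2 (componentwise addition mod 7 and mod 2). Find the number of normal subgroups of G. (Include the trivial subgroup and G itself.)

G is abelian, so every subgroup is normal.
G has 4 subgroups in total, hence 4 normal subgroups.

4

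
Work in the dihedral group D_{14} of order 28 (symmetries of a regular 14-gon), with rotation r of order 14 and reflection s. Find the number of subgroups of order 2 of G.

15

|G| = 28 and 2 | 28, so subgroups of order 2 are possible by Lagrange.
The subgroups of order 2 are: {e, r^10s}; {e, r^11s}; {e, r^12s}; {e, r^13s}; … (15 in all).
So G has 15 subgroups of order 2.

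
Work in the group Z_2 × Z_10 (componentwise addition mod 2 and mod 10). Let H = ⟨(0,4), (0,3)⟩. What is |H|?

10

|⟨(0,4)⟩| = 5 and |⟨(0,3)⟩| = 10, so |H| is a multiple of lcm(5, 10) = 10 and divides |G| = 20.
Closing under the operation: H = {(0,0), (0,1), (0,2), (0,3), (0,4), (0,5), (0,6), (0,7), (0,8), (0,9)}, so |H| = 10.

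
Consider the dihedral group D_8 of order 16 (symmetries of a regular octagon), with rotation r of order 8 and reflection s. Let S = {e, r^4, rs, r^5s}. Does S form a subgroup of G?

Yes

|S| = 4 divides |G| = 16, consistent with Lagrange.
S contains the identity, every element's inverse is in S, and S is closed under ·: it is a subgroup.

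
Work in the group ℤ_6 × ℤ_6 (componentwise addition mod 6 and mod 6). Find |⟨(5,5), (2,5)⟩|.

|⟨(5,5)⟩| = 6 and |⟨(2,5)⟩| = 6, so |H| is a multiple of lcm(6, 6) = 6 and divides |G| = 36.
Closing under the operation: H = {(0,0), (0,3), (1,1), (1,4), (2,2), (2,5), (3,0), (3,3), (4,1), (4,4), (5,2), (5,5)}, so |H| = 12.

12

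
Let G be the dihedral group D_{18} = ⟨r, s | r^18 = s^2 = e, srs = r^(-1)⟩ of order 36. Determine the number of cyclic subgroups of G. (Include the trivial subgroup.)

24

A cyclic subgroup of order d is generated by each of its φ(d) elements of order d, so the cyclic subgroups of order d number (#elements of order d)/φ(d).
Cyclic subgroups by order — order 1: 1; order 2: 19; order 3: 1; order 6: 1; order 9: 1; order 18: 1.
Total: 24.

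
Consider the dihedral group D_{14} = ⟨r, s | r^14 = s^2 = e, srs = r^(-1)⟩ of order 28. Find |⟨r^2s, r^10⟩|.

14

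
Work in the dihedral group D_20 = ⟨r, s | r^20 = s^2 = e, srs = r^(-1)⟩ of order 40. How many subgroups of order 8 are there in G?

5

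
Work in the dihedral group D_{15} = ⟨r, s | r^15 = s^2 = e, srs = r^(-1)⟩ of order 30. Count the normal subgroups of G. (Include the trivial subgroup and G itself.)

G has 28 subgroups. Checking conjugation-invariance by order — order 1: 1/1 normal; order 2: 0/15 normal; order 3: 1/1 normal; order 5: 1/1 normal; order 6: 0/5 normal; order 10: 0/3 normal; order 15: 1/1 normal; order 30: 1/1 normal.
Total normal subgroups: 5.

5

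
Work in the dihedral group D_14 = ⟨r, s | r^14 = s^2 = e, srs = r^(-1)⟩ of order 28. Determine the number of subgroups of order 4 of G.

7

|G| = 28 and 4 | 28, so subgroups of order 4 are possible by Lagrange.
The subgroups of order 4 are: {e, r^7, r^3s, r^10s}; {e, r^7, r^4s, r^11s}; {e, r^7, r^5s, r^12s}; {e, r^7, r^6s, r^13s}; … (7 in all).
So G has 7 subgroups of order 4.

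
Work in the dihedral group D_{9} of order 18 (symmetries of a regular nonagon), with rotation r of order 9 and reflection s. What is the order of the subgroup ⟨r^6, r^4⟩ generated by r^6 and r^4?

9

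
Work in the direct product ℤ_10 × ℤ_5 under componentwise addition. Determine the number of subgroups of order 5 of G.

|G| = 50 and 5 | 50, so subgroups of order 5 are possible by Lagrange.
The subgroups of order 5 are: {(0,0), (0,1), (0,2), (0,3), (0,4)}; {(0,0), (2,0), (4,0), (6,0), (8,0)}; {(0,0), (2,1), (4,2), (6,3), (8,4)}; {(0,0), (2,2), (4,4), (6,1), (8,3)}; … (6 in all).
So G has 6 subgroups of order 5.

6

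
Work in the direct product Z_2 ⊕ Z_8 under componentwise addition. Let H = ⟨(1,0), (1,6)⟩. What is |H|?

|⟨(1,0)⟩| = 2 and |⟨(1,6)⟩| = 4, so |H| is a multiple of lcm(2, 4) = 4 and divides |G| = 16.
Closing under the operation: H = {(0,0), (0,2), (0,4), (0,6), (1,0), (1,2), (1,4), (1,6)}, so |H| = 8.

8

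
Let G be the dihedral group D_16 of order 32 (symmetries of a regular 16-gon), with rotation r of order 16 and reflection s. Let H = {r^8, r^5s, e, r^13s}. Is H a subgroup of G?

|H| = 4 divides |G| = 32, consistent with Lagrange.
H contains the identity, every element's inverse is in H, and H is closed under ·: it is a subgroup.

Yes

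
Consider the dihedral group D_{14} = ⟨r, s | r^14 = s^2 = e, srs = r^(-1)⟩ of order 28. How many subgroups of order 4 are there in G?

|G| = 28 and 4 | 28, so subgroups of order 4 are possible by Lagrange.
The subgroups of order 4 are: {e, r^7, r^3s, r^10s}; {e, r^7, r^4s, r^11s}; {e, r^7, r^5s, r^12s}; {e, r^7, r^6s, r^13s}; … (7 in all).
So G has 7 subgroups of order 4.

7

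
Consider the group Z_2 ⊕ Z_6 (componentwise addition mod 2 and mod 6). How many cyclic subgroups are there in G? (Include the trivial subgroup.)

Each element a generates a cyclic subgroup ⟨a⟩; distinct elements may generate the same one (a cyclic group of order d has φ(d) generators).
Cyclic subgroups by order — order 1: 1; order 2: 3; order 3: 1; order 6: 3.
Total: 8.

8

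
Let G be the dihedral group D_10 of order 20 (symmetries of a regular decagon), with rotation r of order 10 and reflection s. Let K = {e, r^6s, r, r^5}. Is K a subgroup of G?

r ∈ K but its inverse r^9 ∉ K, so K is not a subgroup.

No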